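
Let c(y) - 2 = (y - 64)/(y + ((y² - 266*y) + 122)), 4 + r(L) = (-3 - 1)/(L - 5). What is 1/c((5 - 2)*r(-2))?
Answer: 72361/142902 ≈ 0.50637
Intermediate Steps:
r(L) = -4 - 4/(-5 + L) (r(L) = -4 + (-3 - 1)/(L - 5) = -4 - 4/(-5 + L))
c(y) = 2 + (-64 + y)/(122 + y² - 265*y) (c(y) = 2 + (y - 64)/(y + ((y² - 266*y) + 122)) = 2 + (-64 + y)/(y + (122 + y² - 266*y)) = 2 + (-64 + y)/(122 + y² - 265*y))
1/c((5 - 2)*r(-2)) = 1/((180 - 529*(5 - 2)*4*(4 - 1*(-2))/(-5 - 2) + 2*((5 - 2)*(4*(4 - 1*(-2))/(-5 - 2)))²)/(122 + ((5 - 2)*(4*(4 - 1*(-2))/(-5 - 2)))² - 265*(5 - 2)*4*(4 - 1*(-2))/(-5 - 2))) = 1/((180 - 1587*4*(4 + 2)/(-7) + 2*(3*(4*(4 + 2)/(-7)))²)/(122 + (3*(4*(4 + 2)/(-7)))² - 795*4*(4 + 2)/(-7))) = 1/((180 - 1587*4*(-⅐)*6 + 2*(3*(4*(-⅐)*6))²)/(122 + (3*(4*(-⅐)*6))² - 795*4*(-⅐)*6)) = 1/((180 - 1587*(-24)/7 + 2*(3*(-24/7))²)/(122 + (3*(-24/7))² - 795*(-24)/7)) = 1/((180 - 529*(-72/7) + 2*(-72/7)²)/(122 + (-72/7)² - 265*(-72/7))) = 1/((180 + 38088/7 + 2*(5184/49))/(122 + 5184/49 + 19080/7)) = 1/((180 + 38088/7 + 10368/49)/(144722/49)) = 1/((49/144722)*(285804/49)) = 1/(142902/72361) = 72361/142902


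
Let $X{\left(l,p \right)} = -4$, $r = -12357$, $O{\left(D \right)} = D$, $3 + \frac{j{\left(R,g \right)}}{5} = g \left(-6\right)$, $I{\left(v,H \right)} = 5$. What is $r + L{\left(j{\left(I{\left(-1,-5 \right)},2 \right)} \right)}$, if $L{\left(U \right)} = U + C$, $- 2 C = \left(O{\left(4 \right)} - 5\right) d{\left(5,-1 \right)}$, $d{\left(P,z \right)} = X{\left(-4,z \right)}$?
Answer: $-12434$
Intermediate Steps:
$j{\left(R,g \right)} = -15 - 30 g$ ($j{\left(R,g \right)} = -15 + 5 g \left(-6\right) = -15 + 5 \left(- 6 g\right) = -15 - 30 g$)
$d{\left(P,z \right)} = -4$
$C = -2$ ($C = - \frac{\left(4 - 5\right) \left(-4\right)}{2} = - \frac{\left(-1\right) \left(-4\right)}{2} = \left(- \frac{1}{2}\right) 4 = -2$)
$L{\left(U \right)} = -2 + U$ ($L{\left(U \right)} = U - 2 = -2 + U$)
$r + L{\left(j{\left(I{\left(-1,-5 \right)},2 \right)} \right)} = -12357 - 77 = -12434$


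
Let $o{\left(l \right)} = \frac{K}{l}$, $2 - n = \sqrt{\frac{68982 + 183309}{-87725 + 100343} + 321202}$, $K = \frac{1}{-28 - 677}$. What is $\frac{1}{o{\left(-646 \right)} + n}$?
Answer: $- \frac{290798231086230}{46704761024698796329} - \frac{34569414150 \sqrt{5682557136054}}{46704761024698796329} \approx -0.0017706$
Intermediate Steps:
$K = - \frac{1}{705}$ ($K = \frac{1}{-705} = - \frac{1}{705} \approx -0.0014184$)
$n = 2 - \frac{\sqrt{5682557136054}}{4206}$ ($n = 2 - \sqrt{\frac{68982 + 183309}{-87725 + 100343} + 321202} = 2 - \sqrt{\frac{252291}{12618} + 321202} = 2 - \sqrt{252291 \cdot \frac{1}{12618} + 321202} = 2 - \sqrt{\frac{84097}{4206} + 321202} = 2 - \sqrt{\frac{1351059709}{4206}} = 2 - \frac{\sqrt{5682557136054}}{4206} \approx -564.76$)
$o{\left(l \right)} = - \frac{1}{705 l}$
$\frac{1}{o{\left(-646 \right)} + n} = \frac{1}{- \frac{1}{705 \left(-646\right)} + \left(2 - \frac{\sqrt{5682557136054}}{4206}\right)} = \frac{1}{\left(- \frac{1}{705}\right) \left(- \frac{1}{646}\right) + \left(2 - \frac{\sqrt{5682557136054}}{4206}\right)} = \frac{1}{\frac{1}{455430} + \left(2 - \frac{\sqrt{5682557136054}}{4206}\right)} = \frac{1}{\frac{910861}{455430} - \frac{\sqrt{5682557136054}}{4206}}$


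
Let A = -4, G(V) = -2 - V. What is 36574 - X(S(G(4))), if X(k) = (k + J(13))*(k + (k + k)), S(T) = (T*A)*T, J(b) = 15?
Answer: -19154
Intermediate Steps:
S(T) = -4*T**2 (S(T) = (T*(-4))*T = (-4*T)*T = -4*T**2)
X(k) = 3*k*(15 + k) (X(k) = (k + 15)*(k + (k + k)) = (15 + k)*(k + 2*k) = (15 + k)*(3*k) = 3*k*(15 + k))
36574 - X(S(G(4))) = 36574 - 3*(-4*(-2 - 1*4)**2)*(15 - 4*(-2 - 1*4)**2) = 36574 - 3*(-4*(-2 - 4)**2)*(15 - 4*(-2 - 4)**2) = 36574 - 3*(-4*(-6)**2)*(15 - 4*(-6)**2) = 36574 - 3*(-4*36)*(15 - 4*36) = 36574 - 3*(-144)*(15 - 144) = 36574 - 3*(-144)*(-129) = 36574 - 1*55728 = 36574 - 55728 = -19154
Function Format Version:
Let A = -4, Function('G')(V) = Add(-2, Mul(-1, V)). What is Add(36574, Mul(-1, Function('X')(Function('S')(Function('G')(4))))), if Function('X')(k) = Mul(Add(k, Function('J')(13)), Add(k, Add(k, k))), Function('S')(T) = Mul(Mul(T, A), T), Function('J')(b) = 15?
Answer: -19154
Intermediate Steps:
Function('S')(T) = Mul(-4, Pow(T, 2)) (Function('S')(T) = Mul(Mul(T, -4), T) = Mul(Mul(-4, T), T) = Mul(-4, Pow(T, 2)))
Function('X')(k) = Mul(3, k, Add(15, k)) (Function('X')(k) = Mul(Add(k, 15), Add(k, Add(k, k))) = Mul(Add(15, k), Add(k, Mul(2, k))) = Mul(Add(15, k), Mul(3, k)) = Mul(3, k, Add(15, k)))
Add(36574, Mul(-1, Function('X')(Function('S')(Function('G')(4))))) = Add(36574, Mul(-1, Mul(3, Mul(-4, Pow(Add(-2, Mul(-1, 4)), 2)), Add(15, Mul(-4, Pow(Add(-2, Mul(-1, 4)), 2)))))) = Add(36574, Mul(-1, Mul(3, Mul(-4, Pow(Add(-2, -4), 2)), Add(15, Mul(-4, Pow(Add(-2, -4), 2)))))) = Add(36574, Mul(-1, Mul(3, Mul(-4, Pow(-6, 2)), Add(15, Mul(-4, Pow(-6, 2)))))) = Add(36574, Mul(-1, Mul(3, Mul(-4, 36), Add(15, Mul(-4, 36))))) = Add(36574, Mul(-1, Mul(3, -144, Add(15, -144)))) = Add(36574, Mul(-1, Mul(3, -144, -129))) = Add(36574, Mul(-1, 55728)) = Add(36574, -55728) = -19154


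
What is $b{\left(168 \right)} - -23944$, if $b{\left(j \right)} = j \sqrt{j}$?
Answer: $23944 + 336 \sqrt{42} \approx 26122.0$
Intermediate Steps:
$b{\left(j \right)} = j^{\frac{3}{2}}$
$b{\left(168 \right)} - -23944 = 168^{\frac{3}{2}} - -23944 = 336 \sqrt{42} + 23944 = 23944 + 336 \sqrt{42}$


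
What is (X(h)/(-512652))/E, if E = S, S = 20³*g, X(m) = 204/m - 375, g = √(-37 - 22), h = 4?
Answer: -27*I*√59/20164312000 ≈ -1.0285e-8*I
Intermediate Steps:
g = I*√59 (g = √(-59) = I*√59 ≈ 7.6811*I)
X(m) = -375 + 204/m
S = 8000*I*√59 (S = 20³*(I*√59) = 8000*(I*√59) = 8000*I*√59 ≈ 61449.0*I)
E = 8000*I*√59 ≈ 61449.0*I
(X(h)/(-512652))/E = ((-375 + 204/4)/(-512652))/((8000*I*√59)) = ((-375 + 204*(¼))*(-1/512652))*(-I*√59/472000) = ((-375 + 51)*(-1/512652))*(-I*√59/472000) = (-324*(-1/512652))*(-I*√59/472000) = 27*(-I*√59/472000)/42721 = -27*I*√59/20164312000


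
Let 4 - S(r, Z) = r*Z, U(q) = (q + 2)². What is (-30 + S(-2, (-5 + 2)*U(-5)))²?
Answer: 6400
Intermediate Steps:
U(q) = (2 + q)²
S(r, Z) = 4 - Z*r (S(r, Z) = 4 - r*Z = 4 - Z*r)
(-30 + S(-2, (-5 + 2)*U(-5)))² = (-30 + (4 - 1*(-5 + 2)*(2 - 5)²*(-2)))² = (-30 + (4 - 1*(-3*(-3)²)*(-2)))² = (-30 + (4 - 1*(-3*9)*(-2)))² = (-30 + (4 - 1*(-27)*(-2)))² = (-30 + (4 - 54))² = (-30 - 50)² = (-80)² = 6400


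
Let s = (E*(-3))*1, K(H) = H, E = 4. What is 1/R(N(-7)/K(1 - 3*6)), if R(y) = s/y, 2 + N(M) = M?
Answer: -3/68 ≈ -0.044118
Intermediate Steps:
s = -12 (s = (4*(-3))*1 = -12*1 = -12)
N(M) = -2 + M
R(y) = -12/y
1/R(N(-7)/K(1 - 3*6)) = 1/(-12*(1 - 3*6)/(-2 - 7)) = 1/(-12/((-9/(1 - 18)))) = 1/(-12/((-9/(-17)))) = 1/(-12/((-9*(-1/17)))) = 1/(-12/9/17) = 1/(-12*17/9) = 1/(-68/3) = -3/68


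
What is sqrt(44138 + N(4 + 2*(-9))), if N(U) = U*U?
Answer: 3*sqrt(4926) ≈ 210.56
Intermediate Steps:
N(U) = U**2
sqrt(44138 + N(4 + 2*(-9))) = sqrt(44138 + (4 + 2*(-9))**2) = sqrt(44138 + (4 - 18)**2) = sqrt(44138 + (-14)**2) = sqrt(44138 + 196) = sqrt(44334) = 3*sqrt(4926)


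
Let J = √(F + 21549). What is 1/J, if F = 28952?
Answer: √50501/50501 ≈ 0.0044499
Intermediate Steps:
J = √50501 (J = √(28952 + 21549) = √50501 ≈ 224.72)
1/J = 1/(√50501) = √50501/50501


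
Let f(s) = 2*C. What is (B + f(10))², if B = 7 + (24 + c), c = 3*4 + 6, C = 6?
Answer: 3721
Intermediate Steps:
c = 18 (c = 12 + 6 = 18)
f(s) = 12 (f(s) = 2*6 = 12)
B = 49 (B = 7 + (24 + 18) = 7 + 42 = 49)
(B + f(10))² = (49 + 12)² = 61² = 3721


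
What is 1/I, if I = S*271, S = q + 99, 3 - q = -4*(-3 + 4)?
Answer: 1/28726 ≈ 3.4812e-5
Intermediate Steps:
q = 7 (q = 3 - (-4)*(-3 + 4) = 3 - (-4) = 3 - 1*(-4) = 3 + 4 = 7)
S = 106 (S = 7 + 99 = 106)
I = 28726 (I = 106*271 = 28726)
1/I = 1/28726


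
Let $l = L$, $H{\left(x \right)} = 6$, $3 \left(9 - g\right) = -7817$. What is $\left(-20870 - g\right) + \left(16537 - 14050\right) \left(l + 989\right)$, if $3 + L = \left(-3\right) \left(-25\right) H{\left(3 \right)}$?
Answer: $\frac{10643542}{3} \approx 3.5478 \cdot 10^{6}$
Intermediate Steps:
$g = \frac{7844}{3}$ ($g = 9 - - \frac{7817}{3} = 9 + \frac{7817}{3} = \frac{7844}{3} \approx 2614.7$)
$L = 447$ ($L = -3 + \left(-3\right) \left(-25\right) 6 = -3 + 75 \cdot 6 = -3 + 450 = 447$)
$l = 447$
$\left(-20870 - g\right) + \left(16537 - 14050\right) \left(l + 989\right) = \left(-20870 - \frac{7844}{3}\right) + \left(16537 - 14050\right) \left(447 + 989\right) = \left(-20870 - \frac{7844}{3}\right) + 2487 \cdot 1436 = - \frac{70454}{3} + 3571332 = \frac{10643542}{3}$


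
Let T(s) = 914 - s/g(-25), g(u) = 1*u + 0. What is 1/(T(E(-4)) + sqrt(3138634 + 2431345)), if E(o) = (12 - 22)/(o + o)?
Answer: -365620/1893796639 + 400*sqrt(5569979)/1893796639 ≈ 0.00030542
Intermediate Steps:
g(u) = u (g(u) = u + 0 = u)
E(o) = -5/o (E(o) = -10*1/(2*o) = -5/o)
T(s) = 914 + s/25 (T(s) = 914 - s/(-25) = 914 - s*(-1)/25 = 914 - (-1)*s/25 = 914 + s/25)
1/(T(E(-4)) + sqrt(3138634 + 2431345)) = 1/((914 + (-5/(-4))/25) + sqrt(3138634 + 2431345)) = 1/((914 + (-5*(-1/4))/25) + sqrt(5569979)) = 1/((914 + (1/25)*(5/4)) + sqrt(5569979)) = 1/((914 + 1/20) + sqrt(5569979)) = 1/(18281/20 + sqrt(5569979))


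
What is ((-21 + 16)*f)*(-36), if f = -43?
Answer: -7740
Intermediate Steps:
((-21 + 16)*f)*(-36) = ((-21 + 16)*(-43))*(-36) = -5*(-43)*(-36) = 215*(-36) = -7740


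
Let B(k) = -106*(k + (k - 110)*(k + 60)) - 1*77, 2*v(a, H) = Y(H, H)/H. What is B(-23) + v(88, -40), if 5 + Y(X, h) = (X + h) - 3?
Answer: 5239881/10 ≈ 5.2399e+5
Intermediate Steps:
Y(X, h) = -8 + X + h (Y(X, h) = -5 + ((X + h) - 3) = -5 + (-3 + X + h) = -8 + X + h)
v(a, H) = (-8 + 2*H)/(2*H) (v(a, H) = ((-8 + H + H)/H)/2 = ((-8 + 2*H)/H)/2 = (-8 + 2*H)/(2*H))
B(k) = -77 - 106*k - 106*(-110 + k)*(60 + k) (B(k) = -106*(k + (-110 + k)*(60 + k)) - 77 = (-106*k - 106*(-110 + k)*(60 + k)) - 77 = -77 - 106*k - 106*(-110 + k)*(60 + k))
B(-23) + v(88, -40) = (699523 - 106*(-23)**2 + 5194*(-23)) + (-4 - 40)/(-40) = (699523 - 106*529 - 119462) - 1/40*(-44) = (699523 - 56074 - 119462) + 11/10 = 523987 + 11/10 = 5239881/10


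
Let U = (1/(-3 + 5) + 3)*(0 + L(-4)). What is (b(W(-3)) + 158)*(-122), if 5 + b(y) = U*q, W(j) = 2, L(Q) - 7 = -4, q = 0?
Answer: -18666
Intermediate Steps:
L(Q) = 3 (L(Q) = 7 - 4 = 3)
U = 21/2 (U = (1/(-3 + 5) + 3)*(0 + 3) = (1/2 + 3)*3 = (½ + 3)*3 = (7/2)*3 = 21/2 ≈ 10.500)
b(y) = -5 (b(y) = -5 + (21/2)*0 = -5 + 0 = -5)
(b(W(-3)) + 158)*(-122) = (-5 + 158)*(-122) = 153*(-122) = -18666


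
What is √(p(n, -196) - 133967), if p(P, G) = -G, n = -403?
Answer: I*√133771 ≈ 365.75*I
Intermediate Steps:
√(p(n, -196) - 133967) = √(-1*(-196) - 133967) = √(196 - 133967) = √(-133771) = I*√133771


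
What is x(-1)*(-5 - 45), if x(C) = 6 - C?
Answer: -350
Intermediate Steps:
x(-1)*(-5 - 45) = (6 - 1*(-1))*(-5 - 45) = (6 + 1)*(-50) = 7*(-50) = -350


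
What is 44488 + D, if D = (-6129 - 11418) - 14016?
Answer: 12925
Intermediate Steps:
D = -31563 (D = -17547 - 14016 = -31563)
44488 + D = 44488 - 31563 = 12925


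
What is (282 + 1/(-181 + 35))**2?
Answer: 1695051241/21316 ≈ 79520.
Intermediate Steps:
(282 + 1/(-181 + 35))**2 = (282 + 1/(-146))**2 = (282 - 1/146)**2 = (41171/146)**2 = 1695051241/21316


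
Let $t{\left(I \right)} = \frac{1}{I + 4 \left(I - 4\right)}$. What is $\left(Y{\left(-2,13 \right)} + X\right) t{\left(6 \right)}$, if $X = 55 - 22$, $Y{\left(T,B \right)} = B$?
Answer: $\frac{23}{7} \approx 3.2857$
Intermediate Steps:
$X = 33$
$t{\left(I \right)} = \frac{1}{-16 + 5 I}$ ($t{\left(I \right)} = \frac{1}{I + 4 \left(-4 + I\right)} = \frac{1}{I + \left(-16 + 4 I\right)} = \frac{1}{-16 + 5 I}$)
$\left(Y{\left(-2,13 \right)} + X\right) t{\left(6 \right)} = \frac{13 + 33}{-16 + 5 \cdot 6} = \frac{46}{-16 + 30} = \frac{46}{14} = 46 \cdot \frac{1}{14} = \frac{23}{7}$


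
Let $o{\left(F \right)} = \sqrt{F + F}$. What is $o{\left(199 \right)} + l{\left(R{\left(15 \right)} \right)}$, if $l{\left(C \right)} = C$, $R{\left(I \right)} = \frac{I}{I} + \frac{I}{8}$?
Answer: $\frac{23}{8} + \sqrt{398} \approx 22.825$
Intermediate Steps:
$R{\left(I \right)} = 1 + \frac{I}{8}$ ($R{\left(I \right)} = 1 + I \frac{1}{8} = 1 + \frac{I}{8}$)
$o{\left(F \right)} = \sqrt{2} \sqrt{F}$ ($o{\left(F \right)} = \sqrt{2 F} = \sqrt{2} \sqrt{F}$)
$o{\left(199 \right)} + l{\left(R{\left(15 \right)} \right)} = \sqrt{2} \sqrt{199} + \left(1 + \frac{1}{8} \cdot 15\right) = \sqrt{398} + \left(1 + \frac{15}{8}\right) = \sqrt{398} + \frac{23}{8} = \frac{23}{8} + \sqrt{398}$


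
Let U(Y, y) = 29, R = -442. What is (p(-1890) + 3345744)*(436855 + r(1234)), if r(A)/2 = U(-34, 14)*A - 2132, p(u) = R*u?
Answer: 2107968019212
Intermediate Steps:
p(u) = -442*u
r(A) = -4264 + 58*A (r(A) = 2*(29*A - 2132) = 2*(-2132 + 29*A) = -4264 + 58*A)
(p(-1890) + 3345744)*(436855 + r(1234)) = (-442*(-1890) + 3345744)*(436855 + (-4264 + 58*1234)) = (835380 + 3345744)*(436855 + (-4264 + 71572)) = 4181124*(436855 + 67308) = 4181124*504163 = 2107968019212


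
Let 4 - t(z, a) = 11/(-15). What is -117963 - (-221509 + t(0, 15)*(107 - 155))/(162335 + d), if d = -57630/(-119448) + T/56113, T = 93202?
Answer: -106959608450737107291/906732169880605 ≈ -1.1796e+5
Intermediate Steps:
t(z, a) = 71/15 (t(z, a) = 4 - 11/(-15) = 4 - 11*(-1)/15 = 4 - 1*(-11/15) = 4 + 11/15 = 71/15)
d = 2394430781/1117097604 (d = -57630/(-119448) + 93202/56113 = -57630*(-1/119448) + 93202*(1/56113) = 9605/19908 + 93202/56113 = 2394430781/1117097604 ≈ 2.1434)
-117963 - (-221509 + t(0, 15)*(107 - 155))/(162335 + d) = -117963 - (-221509 + 71*(107 - 155)/15)/(162335 + 2394430781/1117097604) = -117963 - (-221509 + (71/15)*(-48))/181346433976121/1117097604 = -117963 - (-221509 - 1136/5)*1117097604/181346433976121 = -117963 - (-1108681)*1117097604/(5*181346433976121) = -117963 - 1*(-1238504888700324/906732169880605) = -117963 + 1238504888700324/906732169880605 = -106959608450737107291/906732169880605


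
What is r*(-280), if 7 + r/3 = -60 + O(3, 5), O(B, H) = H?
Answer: 52080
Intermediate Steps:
r = -186 (r = -21 + 3*(-60 + 5) = -21 + 3*(-55) = -21 - 165 = -186)
r*(-280) = -186*(-280) = 52080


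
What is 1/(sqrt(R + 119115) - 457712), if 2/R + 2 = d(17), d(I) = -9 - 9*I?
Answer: -37532384/17179012777979 - sqrt(800929178)/17179012777979 ≈ -2.1864e-6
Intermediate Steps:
R = -1/82 (R = 2/(-2 + (-9 - 9*17)) = 2/(-2 + (-9 - 153)) = 2/(-2 - 162) = 2/(-164) = 2*(-1/164) = -1/82 ≈ -0.012195)
1/(sqrt(R + 119115) - 457712) = 1/(sqrt(-1/82 + 119115) - 457712) = 1/(sqrt(9767429/82) - 457712) = 1/(sqrt(800929178)/82 - 457712) = 1/(-457712 + sqrt(800929178)/82)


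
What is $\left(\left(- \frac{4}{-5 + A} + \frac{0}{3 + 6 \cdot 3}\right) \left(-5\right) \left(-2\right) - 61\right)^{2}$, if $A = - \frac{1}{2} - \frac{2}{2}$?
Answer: $\frac{508369}{169} \approx 3008.1$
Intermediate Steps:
$A = - \frac{3}{2}$ ($A = \left(-1\right) \frac{1}{2} - 1 = - \frac{1}{2} - 1 = - \frac{3}{2} \approx -1.5$)
$\left(\left(- \frac{4}{-5 + A} + \frac{0}{3 + 6 \cdot 3}\right) \left(-5\right) \left(-2\right) - 61\right)^{2} = \left(\left(- \frac{4}{-5 - \frac{3}{2}} + \frac{0}{3 + 6 \cdot 3}\right) \left(-5\right) \left(-2\right) - 61\right)^{2} = \left(\left(- \frac{4}{- \frac{13}{2}} + \frac{0}{3 + 18}\right) \left(-5\right) \left(-2\right) - 61\right)^{2} = \left(\left(\left(-4\right) \left(- \frac{2}{13}\right) + \frac{0}{21}\right) \left(-5\right) \left(-2\right) - 61\right)^{2} = \left(\left(\frac{8}{13} + 0 \cdot \frac{1}{21}\right) \left(-5\right) \left(-2\right) - 61\right)^{2} = \left(\left(\frac{8}{13} + 0\right) \left(-5\right) \left(-2\right) - 61\right)^{2} = \left(\frac{8}{13} \left(-5\right) \left(-2\right) - 61\right)^{2} = \left(\left(- \frac{40}{13}\right) \left(-2\right) - 61\right)^{2} = \left(\frac{80}{13} - 61\right)^{2} = \left(- \frac{713}{13}\right)^{2} = \frac{508369}{169}$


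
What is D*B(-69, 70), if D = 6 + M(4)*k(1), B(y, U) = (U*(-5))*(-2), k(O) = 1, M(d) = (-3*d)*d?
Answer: -29400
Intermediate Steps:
M(d) = -3*d²
B(y, U) = 10*U (B(y, U) = -5*U*(-2) = 10*U)
D = -42 (D = 6 - 3*4²*1 = 6 - 3*16*1 = 6 - 48*1 = 6 - 48 = -42)
D*B(-69, 70) = -420*70 = -42*700 = -29400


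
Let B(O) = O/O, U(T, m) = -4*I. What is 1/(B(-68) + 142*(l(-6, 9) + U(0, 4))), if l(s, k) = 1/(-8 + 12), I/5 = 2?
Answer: -2/11287 ≈ -0.00017720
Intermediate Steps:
I = 10 (I = 5*2 = 10)
l(s, k) = ¼ (l(s, k) = 1/4 = ¼)
U(T, m) = -40 (U(T, m) = -4*10 = -40)
B(O) = 1
1/(B(-68) + 142*(l(-6, 9) + U(0, 4))) = 1/(1 + 142*(¼ - 40)) = 1/(1 + 142*(-159/4)) = 1/(1 - 11289/2) = 1/(-11287/2) = -2/11287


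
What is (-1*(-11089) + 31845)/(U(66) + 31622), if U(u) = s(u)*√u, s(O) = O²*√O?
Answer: 21467/159559 ≈ 0.13454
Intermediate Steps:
s(O) = O^(5/2)
U(u) = u³ (U(u) = u^(5/2)*√u = u³)
(-1*(-11089) + 31845)/(U(66) + 31622) = (-1*(-11089) + 31845)/(66³ + 31622) = (11089 + 31845)/(287496 + 31622) = 42934/319118 = 42934*(1/319118) = 21467/159559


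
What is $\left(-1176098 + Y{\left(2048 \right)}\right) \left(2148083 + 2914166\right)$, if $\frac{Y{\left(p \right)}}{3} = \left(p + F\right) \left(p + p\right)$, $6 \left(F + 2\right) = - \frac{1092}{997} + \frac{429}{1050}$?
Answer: $\frac{21165638516538920346}{174475} \approx 1.2131 \cdot 10^{14}$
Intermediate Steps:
$F = - \frac{4427029}{2093700}$ ($F = -2 + \frac{- \frac{1092}{997} + \frac{429}{1050}}{6} = -2 + \frac{\left(-1092\right) \frac{1}{997} + 429 \cdot \frac{1}{1050}}{6} = -2 + \frac{- \frac{1092}{997} + \frac{143}{350}}{6} = -2 + \frac{1}{6} \left(- \frac{239629}{348950}\right) = -2 - \frac{239629}{2093700} = - \frac{4427029}{2093700} \approx -2.1145$)
$Y{\left(p \right)} = 6 p \left(- \frac{4427029}{2093700} + p\right)$ ($Y{\left(p \right)} = 3 \left(p - \frac{4427029}{2093700}\right) \left(p + p\right) = 3 \left(- \frac{4427029}{2093700} + p\right) 2 p = 3 \cdot 2 p \left(- \frac{4427029}{2093700} + p\right) = 6 p \left(- \frac{4427029}{2093700} + p\right)$)
$\left(-1176098 + Y{\left(2048 \right)}\right) \left(2148083 + 2914166\right) = \left(-1176098 + \frac{1}{348950} \cdot 2048 \left(-4427029 + 2093700 \cdot 2048\right)\right) \left(2148083 + 2914166\right) = \left(-1176098 + \frac{1}{348950} \cdot 2048 \left(-4427029 + 4287897600\right)\right) 5062249 = \left(-1176098 + \frac{1}{348950} \cdot 2048 \cdot 4283470571\right) 5062249 = \left(-1176098 + \frac{4386273864704}{174475}\right) 5062249 = \frac{4181074166154}{174475} \cdot 5062249 = \frac{21165638516538920346}{174475}$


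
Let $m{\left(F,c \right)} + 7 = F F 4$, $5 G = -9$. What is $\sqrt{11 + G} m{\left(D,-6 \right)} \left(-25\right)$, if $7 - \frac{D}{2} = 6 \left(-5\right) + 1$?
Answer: $- 103645 \sqrt{230} \approx -1.5719 \cdot 10^{6}$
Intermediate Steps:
$G = - \frac{9}{5}$ ($G = \frac{1}{5} \left(-9\right) = - \frac{9}{5} \approx -1.8$)
$D = 72$ ($D = 14 - 2 \left(6 \left(-5\right) + 1\right) = 14 - 2 \left(-30 + 1\right) = 14 - -58 = 14 + 58 = 72$)
$m{\left(F,c \right)} = -7 + 4 F^{2}$ ($m{\left(F,c \right)} = -7 + F F 4 = -7 + F^{2} \cdot 4 = -7 + 4 F^{2}$)
$\sqrt{11 + G} m{\left(D,-6 \right)} \left(-25\right) = \sqrt{11 - \frac{9}{5}} \left(-7 + 4 \cdot 72^{2}\right) \left(-25\right) = \sqrt{\frac{46}{5}} \left(-7 + 4 \cdot 5184\right) \left(-25\right) = \frac{\sqrt{230}}{5} \left(-7 + 20736\right) \left(-25\right) = \frac{\sqrt{230}}{5} \cdot 20729 \left(-25\right) = \frac{20729 \sqrt{230}}{5} \left(-25\right) = - 103645 \sqrt{230}$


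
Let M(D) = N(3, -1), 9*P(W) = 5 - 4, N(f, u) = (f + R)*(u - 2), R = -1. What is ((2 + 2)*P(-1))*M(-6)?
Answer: -8/3 ≈ -2.6667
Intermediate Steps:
N(f, u) = (-1 + f)*(-2 + u) (N(f, u) = (f - 1)*(u - 2) = (-1 + f)*(-2 + u))
P(W) = ⅑ (P(W) = (5 - 4)/9 = (⅑)*1 = ⅑)
M(D) = -6 (M(D) = 2 - 1*(-1) - 2*3 + 3*(-1) = 2 + 1 - 6 - 3 = -6)
((2 + 2)*P(-1))*M(-6) = ((2 + 2)*(⅑))*(-6) = (4*(⅑))*(-6) = (4/9)*(-6) = -8/3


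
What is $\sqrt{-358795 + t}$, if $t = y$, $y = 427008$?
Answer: $\sqrt{68213} \approx 261.18$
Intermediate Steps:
$t = 427008$
$\sqrt{-358795 + t} = \sqrt{-358795 + 427008} = \sqrt{68213}$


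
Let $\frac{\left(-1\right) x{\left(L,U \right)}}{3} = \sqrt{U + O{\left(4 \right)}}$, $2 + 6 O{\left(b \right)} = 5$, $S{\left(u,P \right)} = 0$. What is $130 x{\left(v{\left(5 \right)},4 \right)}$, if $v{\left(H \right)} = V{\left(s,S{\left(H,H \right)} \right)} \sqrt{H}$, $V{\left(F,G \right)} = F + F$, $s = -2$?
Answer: $- 585 \sqrt{2} \approx -827.31$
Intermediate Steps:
$V{\left(F,G \right)} = 2 F$
$O{\left(b \right)} = \frac{1}{2}$ ($O{\left(b \right)} = - \frac{1}{3} + \frac{1}{6} \cdot 5 = - \frac{1}{3} + \frac{5}{6} = \frac{1}{2}$)
$v{\left(H \right)} = - 4 \sqrt{H}$ ($v{\left(H \right)} = 2 \left(-2\right) \sqrt{H} = - 4 \sqrt{H}$)
$x{\left(L,U \right)} = - 3 \sqrt{\frac{1}{2} + U}$ ($x{\left(L,U \right)} = - 3 \sqrt{U + \frac{1}{2}} = - 3 \sqrt{\frac{1}{2} + U}$)
$130 x{\left(v{\left(5 \right)},4 \right)} = 130 \left(- \frac{3 \sqrt{2 + 4 \cdot 4}}{2}\right) = 130 \left(- \frac{3 \sqrt{2 + 16}}{2}\right) = 130 \left(- \frac{3 \sqrt{18}}{2}\right) = 130 \left(- \frac{3 \cdot 3 \sqrt{2}}{2}\right) = 130 \left(- \frac{9 \sqrt{2}}{2}\right) = - 585 \sqrt{2}$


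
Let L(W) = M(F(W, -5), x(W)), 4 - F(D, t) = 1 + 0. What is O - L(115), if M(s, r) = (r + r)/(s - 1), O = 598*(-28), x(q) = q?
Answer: -16859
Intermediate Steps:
F(D, t) = 3 (F(D, t) = 4 - (1 + 0) = 4 - 1*1 = 4 - 1 = 3)
O = -16744
M(s, r) = 2*r/(-1 + s) (M(s, r) = (2*r)/(-1 + s) = 2*r/(-1 + s))
L(W) = W (L(W) = 2*W/(-1 + 3) = 2*W/2 = 2*W*(½) = W)
O - L(115) = -16744 - 1*115 = -16744 - 115 = -16859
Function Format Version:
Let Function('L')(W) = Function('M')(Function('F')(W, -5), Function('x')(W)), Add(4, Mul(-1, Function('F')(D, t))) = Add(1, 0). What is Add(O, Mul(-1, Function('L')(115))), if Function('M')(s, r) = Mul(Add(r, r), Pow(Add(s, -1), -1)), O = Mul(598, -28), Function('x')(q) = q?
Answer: -16859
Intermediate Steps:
Function('F')(D, t) = 3 (Function('F')(D, t) = Add(4, Mul(-1, Add(1, 0))) = Add(4, Mul(-1, 1)) = Add(4, -1) = 3)
O = -16744
Function('M')(s, r) = Mul(2, r, Pow(Add(-1, s), -1)) (Function('M')(s, r) = Mul(Mul(2, r), Pow(Add(-1, s), -1)) = Mul(2, r, Pow(Add(-1, s), -1)))
Function('L')(W) = W (Function('L')(W) = Mul(2, W, Pow(Add(-1, 3), -1)) = Mul(2, W, Pow(2, -1)) = Mul(2, W, Rational(1, 2)) = W)
Add(O, Mul(-1, Function('L')(115))) = Add(-16744, Mul(-1, 115)) = Add(-16744, -115) = -16859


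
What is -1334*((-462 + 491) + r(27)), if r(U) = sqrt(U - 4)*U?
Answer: -38686 - 36018*sqrt(23) ≈ -2.1142e+5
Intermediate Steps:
r(U) = U*sqrt(-4 + U) (r(U) = sqrt(-4 + U)*U = U*sqrt(-4 + U))
-1334*((-462 + 491) + r(27)) = -1334*((-462 + 491) + 27*sqrt(-4 + 27)) = -1334*(29 + 27*sqrt(23)) = -38686 - 36018*sqrt(23)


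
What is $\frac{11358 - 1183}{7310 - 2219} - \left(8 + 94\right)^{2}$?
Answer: $- \frac{52956589}{5091} \approx -10402.0$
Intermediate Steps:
$\frac{11358 - 1183}{7310 - 2219} - \left(8 + 94\right)^{2} = \frac{10175}{5091} - 102^{2} = 10175 \cdot \frac{1}{5091} - 10404 = \frac{10175}{5091} - 10404 = - \frac{52956589}{5091}$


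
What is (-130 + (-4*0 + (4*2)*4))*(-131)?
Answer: 12838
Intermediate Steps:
(-130 + (-4*0 + (4*2)*4))*(-131) = (-130 + (0 + 8*4))*(-131) = (-130 + (0 + 32))*(-131) = (-130 + 32)*(-131) = -98*(-131) = 12838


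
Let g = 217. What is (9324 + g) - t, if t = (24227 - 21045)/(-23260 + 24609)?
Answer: 12867627/1349 ≈ 9538.6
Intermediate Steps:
t = 3182/1349 ≈ 2.3588
(9324 + g) - t = (9324 + 217) - 1*3182/1349 = 9541 - 3182/1349 = 12867627/1349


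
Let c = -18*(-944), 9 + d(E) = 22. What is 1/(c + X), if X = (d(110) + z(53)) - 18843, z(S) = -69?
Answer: -1/1907 ≈ -0.00052438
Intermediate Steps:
d(E) = 13 (d(E) = -9 + 22 = 13)
c = 16992
X = -18899 (X = (13 - 69) - 18843 = -56 - 18843 = -18899)
1/(c + X) = 1/(16992 - 18899) = 1/(-1907) = -1/1907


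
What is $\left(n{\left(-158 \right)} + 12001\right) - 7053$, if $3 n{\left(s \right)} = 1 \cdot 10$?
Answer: $\frac{14854}{3} \approx 4951.3$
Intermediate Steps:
$n{\left(s \right)} = \frac{10}{3}$ ($n{\left(s \right)} = \frac{1 \cdot 10}{3} = \frac{1}{3} \cdot 10 = \frac{10}{3}$)
$\left(n{\left(-158 \right)} + 12001\right) - 7053 = \left(\frac{10}{3} + 12001\right) - 7053 = \frac{36013}{3} - 7053 = \frac{14854}{3}$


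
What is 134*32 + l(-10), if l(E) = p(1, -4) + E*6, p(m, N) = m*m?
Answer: 4229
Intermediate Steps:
p(m, N) = m²
l(E) = 1 + 6*E (l(E) = 1² + E*6 = 1 + 6*E)
134*32 + l(-10) = 134*32 + (1 + 6*(-10)) = 4288 + (1 - 60) = 4288 - 59 = 4229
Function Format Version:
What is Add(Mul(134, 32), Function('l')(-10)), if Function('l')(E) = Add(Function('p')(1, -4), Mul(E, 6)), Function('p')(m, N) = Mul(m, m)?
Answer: 4229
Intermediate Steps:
Function('p')(m, N) = Pow(m, 2)
Function('l')(E) = Add(1, Mul(6, E)) (Function('l')(E) = Add(Pow(1, 2), Mul(E, 6)) = Add(1, Mul(6, E)))
Add(Mul(134, 32), Function('l')(-10)) = Add(Mul(134, 32), Add(1, Mul(6, -10))) = Add(4288, Add(1, -60)) = Add(4288, -59) = 4229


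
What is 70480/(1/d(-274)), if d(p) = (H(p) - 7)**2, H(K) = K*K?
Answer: 397179803555280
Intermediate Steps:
H(K) = K**2
d(p) = (-7 + p**2)**2 (d(p) = (p**2 - 7)**2 = (-7 + p**2)**2)
70480/(1/d(-274)) = 70480/(1/((-7 + (-274)**2)**2)) = 70480/(1/((-7 + 75076)**2)) = 70480/(1/(75069**2)) = 70480/(1/5635354761) = 70480*5635354761 = 397179803555280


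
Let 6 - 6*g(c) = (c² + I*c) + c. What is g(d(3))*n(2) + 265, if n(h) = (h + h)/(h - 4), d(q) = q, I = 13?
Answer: 280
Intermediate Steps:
g(c) = 1 - 7*c/3 - c²/6 (g(c) = 1 - ((c² + 13*c) + c)/6 = 1 - (c² + 14*c)/6 = 1 + (-7*c/3 - c²/6) = 1 - 7*c/3 - c²/6)
n(h) = 2*h/(-4 + h) (n(h) = (2*h)/(-4 + h) = 2*h/(-4 + h))
g(d(3))*n(2) + 265 = (1 - 7/3*3 - ⅙*3²)*(2*2/(-4 + 2)) + 265 = (1 - 7 - ⅙*9)*(2*2/(-2)) + 265 = (1 - 7 - 3/2)*(2*2*(-½)) + 265 = -15/2*(-2) + 265 = 15 + 265 = 280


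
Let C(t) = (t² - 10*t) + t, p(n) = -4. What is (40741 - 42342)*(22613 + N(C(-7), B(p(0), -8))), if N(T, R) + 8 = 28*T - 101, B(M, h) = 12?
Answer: -41049640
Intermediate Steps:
C(t) = t² - 9*t
N(T, R) = -109 + 28*T (N(T, R) = -8 + (28*T - 101) = -8 + (-101 + 28*T) = -109 + 28*T)
(40741 - 42342)*(22613 + N(C(-7), B(p(0), -8))) = (40741 - 42342)*(22613 + (-109 + 28*(-7*(-9 - 7)))) = -1601*(22613 + (-109 + 28*(-7*(-16)))) = -1601*(22613 + (-109 + 28*112)) = -1601*(22613 + (-109 + 3136)) = -1601*(22613 + 3027) = -1601*25640 = -41049640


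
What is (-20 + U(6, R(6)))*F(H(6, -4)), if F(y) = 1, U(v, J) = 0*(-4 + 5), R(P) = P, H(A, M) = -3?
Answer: -20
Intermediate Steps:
U(v, J) = 0 (U(v, J) = 0*1 = 0)
(-20 + U(6, R(6)))*F(H(6, -4)) = (-20 + 0)*1 = -20*1 = -20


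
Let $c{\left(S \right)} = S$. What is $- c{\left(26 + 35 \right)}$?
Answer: $-61$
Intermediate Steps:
$- c{\left(26 + 35 \right)} = - (26 + 35) = \left(-1\right) 61 = -61$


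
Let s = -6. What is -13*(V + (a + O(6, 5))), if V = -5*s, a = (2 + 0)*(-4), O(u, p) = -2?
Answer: -260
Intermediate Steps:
a = -8 (a = 2*(-4) = -8)
V = 30 (V = -5*(-6) = 30)
-13*(V + (a + O(6, 5))) = -13*(30 + (-8 - 2)) = -13*(30 - 10) = -13*20 = -260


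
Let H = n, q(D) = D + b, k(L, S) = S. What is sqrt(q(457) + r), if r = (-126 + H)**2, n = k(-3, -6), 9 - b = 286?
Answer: 6*sqrt(489) ≈ 132.68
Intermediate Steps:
b = -277 (b = 9 - 1*286 = 9 - 286 = -277)
n = -6
q(D) = -277 + D (q(D) = D - 277 = -277 + D)
H = -6
r = 17424 (r = (-126 - 6)**2 = (-132)**2 = 17424)
sqrt(q(457) + r) = sqrt((-277 + 457) + 17424) = sqrt(180 + 17424) = sqrt(17604) = 6*sqrt(489)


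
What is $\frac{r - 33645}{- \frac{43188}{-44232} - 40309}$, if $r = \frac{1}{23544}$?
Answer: $\frac{112300777769}{134540716500} \approx 0.8347$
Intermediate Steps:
$r = \frac{1}{23544} \approx 4.2474 \cdot 10^{-5}$
$\frac{r - 33645}{- \frac{43188}{-44232} - 40309} = \frac{\frac{1}{23544} - 33645}{- \frac{43188}{-44232} - 40309} = - \frac{792137879}{23544 \left(\left(-43188\right) \left(- \frac{1}{44232}\right) - 40309\right)} = - \frac{792137879}{23544 \left(\frac{3599}{3686} - 40309\right)} = - \frac{792137879}{23544 \left(- \frac{148575375}{3686}\right)} = \left(- \frac{792137879}{23544}\right) \left(- \frac{3686}{148575375}\right) = \frac{112300777769}{134540716500}$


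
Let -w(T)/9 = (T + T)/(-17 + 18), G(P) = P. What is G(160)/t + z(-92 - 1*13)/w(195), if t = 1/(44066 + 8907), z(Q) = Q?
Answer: 1983309127/234 ≈ 8.4757e+6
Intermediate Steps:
w(T) = -18*T (w(T) = -9*(T + T)/(-17 + 18) = -9*2*T/1 = -9*2*T = -18*T)
t = 1/52973 ≈ 1.8878e-5
G(160)/t + z(-92 - 1*13)/w(195) = 160/(1/52973) + (-92 - 1*13)/((-18*195)) = 160*52973 + (-92 - 13)/(-3510) = 8475680 - 105*(-1/3510) = 8475680 + 7/234 = 1983309127/234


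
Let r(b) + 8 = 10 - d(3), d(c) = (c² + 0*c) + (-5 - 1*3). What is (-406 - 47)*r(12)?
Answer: -453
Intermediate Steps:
d(c) = -8 + c² (d(c) = (c² + 0) + (-5 - 3) = c² - 8 = -8 + c²)
r(b) = 1 (r(b) = -8 + (10 - (-8 + 3²)) = -8 + (10 - (-8 + 9)) = -8 + (10 - 1*1) = -8 + (10 - 1) = -8 + 9 = 1)
(-406 - 47)*r(12) = (-406 - 47)*1 = -453*1 = -453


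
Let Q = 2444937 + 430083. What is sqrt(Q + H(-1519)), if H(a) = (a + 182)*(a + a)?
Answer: sqrt(6936826) ≈ 2633.8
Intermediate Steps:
H(a) = 2*a*(182 + a) (H(a) = (182 + a)*(2*a) = 2*a*(182 + a))
Q = 2875020
sqrt(Q + H(-1519)) = sqrt(2875020 + 2*(-1519)*(182 - 1519)) = sqrt(2875020 + 2*(-1519)*(-1337)) = sqrt(2875020 + 4061806) = sqrt(6936826)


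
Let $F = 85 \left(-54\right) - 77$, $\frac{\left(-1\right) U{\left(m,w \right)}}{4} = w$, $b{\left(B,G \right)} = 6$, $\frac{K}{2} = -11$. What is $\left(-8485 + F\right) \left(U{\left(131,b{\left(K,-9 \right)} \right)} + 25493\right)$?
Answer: $-334968288$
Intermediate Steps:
$K = -22$ ($K = 2 \left(-11\right) = -22$)
$U{\left(m,w \right)} = - 4 w$
$F = -4667$ ($F = -4590 - 77 = -4667$)
$\left(-8485 + F\right) \left(U{\left(131,b{\left(K,-9 \right)} \right)} + 25493\right) = \left(-8485 - 4667\right) \left(\left(-4\right) 6 + 25493\right) = - 13152 \left(-24 + 25493\right) = \left(-13152\right) 25469 = -334968288$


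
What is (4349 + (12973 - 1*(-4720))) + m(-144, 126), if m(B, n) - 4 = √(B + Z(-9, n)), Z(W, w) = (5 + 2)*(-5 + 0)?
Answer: 22046 + I*√179 ≈ 22046.0 + 13.379*I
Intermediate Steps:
Z(W, w) = -35 (Z(W, w) = 7*(-5) = -35)
m(B, n) = 4 + √(-35 + B) (m(B, n) = 4 + √(B - 35) = 4 + √(-35 + B))
(4349 + (12973 - 1*(-4720))) + m(-144, 126) = (4349 + (12973 - 1*(-4720))) + (4 + √(-35 - 144)) = (4349 + (12973 + 4720)) + (4 + √(-179)) = (4349 + 17693) + (4 + I*√179) = 22042 + (4 + I*√179) = 22046 + I*√179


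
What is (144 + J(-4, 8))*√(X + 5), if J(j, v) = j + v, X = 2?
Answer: 148*√7 ≈ 391.57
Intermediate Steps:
(144 + J(-4, 8))*√(X + 5) = (144 + (-4 + 8))*√(2 + 5) = (144 + 4)*√7 = 148*√7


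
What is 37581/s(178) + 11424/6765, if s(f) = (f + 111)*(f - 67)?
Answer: 68967329/24112715 ≈ 2.8602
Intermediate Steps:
s(f) = (-67 + f)*(111 + f) (s(f) = (111 + f)*(-67 + f) = (-67 + f)*(111 + f))
37581/s(178) + 11424/6765 = 37581/(-7437 + 178² + 44*178) + 11424/6765 = 37581/(-7437 + 31684 + 7832) + 11424*(1/6765) = 37581/32079 + 3808/2255 = 37581*(1/32079) + 3808/2255 = 12527/10693 + 3808/2255 = 68967329/24112715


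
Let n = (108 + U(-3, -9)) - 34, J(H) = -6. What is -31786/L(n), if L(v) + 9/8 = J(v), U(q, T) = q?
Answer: 254288/57 ≈ 4461.2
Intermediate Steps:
n = 71 (n = (108 - 3) - 34 = 105 - 34 = 71)
L(v) = -57/8 (L(v) = -9/8 - 6 = -57/8)
-31786/L(n) = -31786/(-57/8) = -31786*(-8/57) = 254288/57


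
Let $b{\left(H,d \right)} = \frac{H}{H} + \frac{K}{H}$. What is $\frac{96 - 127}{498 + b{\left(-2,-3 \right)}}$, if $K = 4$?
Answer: $- \frac{31}{497} \approx -0.062374$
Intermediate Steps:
$b{\left(H,d \right)} = 1 + \frac{4}{H}$ ($b{\left(H,d \right)} = \frac{H}{H} + \frac{4}{H} = 1 + \frac{4}{H}$)
$\frac{96 - 127}{498 + b{\left(-2,-3 \right)}} = \frac{96 - 127}{498 + \frac{4 - 2}{-2}} = - \frac{31}{498 - 1} = - \frac{31}{497}$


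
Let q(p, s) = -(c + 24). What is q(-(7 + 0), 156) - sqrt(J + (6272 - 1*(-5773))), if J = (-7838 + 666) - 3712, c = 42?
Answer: -66 - 3*sqrt(129) ≈ -100.07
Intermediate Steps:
J = -10884 (J = -7172 - 3712 = -10884)
q(p, s) = -66 (q(p, s) = -(42 + 24) = -1*66 = -66)
q(-(7 + 0), 156) - sqrt(J + (6272 - 1*(-5773))) = -66 - sqrt(-10884 + (6272 - 1*(-5773))) = -66 - sqrt(-10884 + (6272 + 5773)) = -66 - sqrt(-10884 + 12045) = -66 - sqrt(1161) = -66 - 3*sqrt(129)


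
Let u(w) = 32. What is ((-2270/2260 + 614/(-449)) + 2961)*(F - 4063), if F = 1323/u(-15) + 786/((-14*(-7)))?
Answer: -1889422928589087/159111232 ≈ -1.1875e+7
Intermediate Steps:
F = 77403/1568 (F = 1323/32 + 786/((-14*(-7))) = 1323*(1/32) + 786/98 = 1323/32 + 786*(1/98) = 1323/32 + 393/49 = 77403/1568 ≈ 49.364)
((-2270/2260 + 614/(-449)) + 2961)*(F - 4063) = ((-2270/2260 + 614/(-449)) + 2961)*(77403/1568 - 4063) = ((-2270*1/2260 + 614*(-1/449)) + 2961)*(-6293381/1568) = ((-227/226 - 614/449) + 2961)*(-6293381/1568) = (-240687/101474 + 2961)*(-6293381/1568) = (300223827/101474)*(-6293381/1568) = -1889422928589087/159111232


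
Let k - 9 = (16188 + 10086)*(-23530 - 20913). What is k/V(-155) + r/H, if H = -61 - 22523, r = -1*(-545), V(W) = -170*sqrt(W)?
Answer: -545/22584 - 1167695373*I*sqrt(155)/26350 ≈ -0.024132 - 5.5172e+5*I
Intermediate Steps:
r = 545
H = -22584
k = -1167695373 (k = 9 + (16188 + 10086)*(-23530 - 20913) = 9 + 26274*(-44443) = 9 - 1167695382 = -1167695373)
k/V(-155) + r/H = -1167695373*I*sqrt(155)/26350 + 545/(-22584) = -1167695373*I*sqrt(155)/26350 + 545*(-1/22584) = -1167695373*I*sqrt(155)/26350 - 545/22584 = -545/22584 - 1167695373*I*sqrt(155)/26350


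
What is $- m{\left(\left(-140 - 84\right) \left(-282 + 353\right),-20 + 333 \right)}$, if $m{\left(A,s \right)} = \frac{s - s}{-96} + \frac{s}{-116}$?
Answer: $\frac{313}{116} \approx 2.6983$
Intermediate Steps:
$m{\left(A,s \right)} = - \frac{s}{116}$ ($m{\left(A,s \right)} = 0 \left(- \frac{1}{96}\right) + s \left(- \frac{1}{116}\right) = 0 - \frac{s}{116} = - \frac{s}{116}$)
$- m{\left(\left(-140 - 84\right) \left(-282 + 353\right),-20 + 333 \right)} = - \frac{\left(-1\right) \left(-20 + 333\right)}{116} = - \frac{\left(-1\right) 313}{116} = \left(-1\right) \left(- \frac{313}{116}\right) = \frac{313}{116}$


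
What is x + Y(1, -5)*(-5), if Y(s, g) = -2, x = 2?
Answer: 12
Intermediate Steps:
x + Y(1, -5)*(-5) = 2 - 2*(-5) = 2 + 10 = 12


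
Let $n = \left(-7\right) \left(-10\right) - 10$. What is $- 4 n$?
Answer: $-240$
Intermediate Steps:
$n = 60$ ($n = 70 - 10 = 60$)
$- 4 n = \left(-4\right) 60 = -240$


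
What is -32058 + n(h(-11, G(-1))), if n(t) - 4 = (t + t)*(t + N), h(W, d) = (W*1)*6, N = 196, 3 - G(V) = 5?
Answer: -49214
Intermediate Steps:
G(V) = -2 (G(V) = 3 - 1*5 = 3 - 5 = -2)
h(W, d) = 6*W (h(W, d) = W*6 = 6*W)
n(t) = 4 + 2*t*(196 + t) (n(t) = 4 + (t + t)*(t + 196) = 4 + (2*t)*(196 + t) = 4 + 2*t*(196 + t))
-32058 + n(h(-11, G(-1))) = -32058 + (4 + 2*(6*(-11))² + 392*(6*(-11))) = -32058 + (4 + 2*(-66)² + 392*(-66)) = -32058 + (4 + 2*4356 - 25872) = -32058 + (4 + 8712 - 25872) = -32058 - 17156 = -49214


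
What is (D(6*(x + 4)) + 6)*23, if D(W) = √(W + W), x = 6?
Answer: 138 + 46*√30 ≈ 389.95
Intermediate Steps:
D(W) = √2*√W (D(W) = √(2*W) = √2*√W)
(D(6*(x + 4)) + 6)*23 = (√2*√(6*(6 + 4)) + 6)*23 = (√2*√(6*10) + 6)*23 = (√2*√60 + 6)*23 = (√2*(2*√15) + 6)*23 = (2*√30 + 6)*23 = (6 + 2*√30)*23 = 138 + 46*√30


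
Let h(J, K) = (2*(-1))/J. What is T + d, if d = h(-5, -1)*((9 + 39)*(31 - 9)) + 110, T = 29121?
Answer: 148267/5 ≈ 29653.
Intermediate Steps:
h(J, K) = -2/J
d = 2662/5 (d = (-2/(-5))*((9 + 39)*(31 - 9)) + 110 = (-2*(-⅕))*(48*22) + 110 = (⅖)*1056 + 110 = 2112/5 + 110 = 2662/5 ≈ 532.40)
T + d = 29121 + 2662/5 = 148267/5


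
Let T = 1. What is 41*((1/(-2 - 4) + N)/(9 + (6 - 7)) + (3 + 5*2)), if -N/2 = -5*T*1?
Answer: 28003/48 ≈ 583.40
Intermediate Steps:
N = 10 (N = -2*(-5*1) = -(-10) = -2*(-5) = 10)
41*((1/(-2 - 4) + N)/(9 + (6 - 7)) + (3 + 5*2)) = 41*((1/(-2 - 4) + 10)/(9 + (6 - 7)) + (3 + 5*2)) = 41*((1/(-6) + 10)/(9 - 1) + (3 + 10)) = 41*((-⅙ + 10)/8 + 13) = 41*((59/6)*(⅛) + 13) = 41*(59/48 + 13) = 41*(683/48) = 28003/48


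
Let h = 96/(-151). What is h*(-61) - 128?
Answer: -13472/151 ≈ -89.219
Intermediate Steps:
h = -96/151 (h = 96*(-1/151) = -96/151 ≈ -0.63576)
h*(-61) - 128 = -96/151*(-61) - 128 = 5856/151 - 128 = -13472/151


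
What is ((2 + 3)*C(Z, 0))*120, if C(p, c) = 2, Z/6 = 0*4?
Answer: 1200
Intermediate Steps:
Z = 0 (Z = 6*(0*4) = 6*0 = 0)
((2 + 3)*C(Z, 0))*120 = ((2 + 3)*2)*120 = (5*2)*120 = 10*120 = 1200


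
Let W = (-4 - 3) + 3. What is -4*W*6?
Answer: 96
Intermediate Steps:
W = -4 (W = -7 + 3 = -4)
-4*W*6 = -4*(-4)*6 = 16*6 = 96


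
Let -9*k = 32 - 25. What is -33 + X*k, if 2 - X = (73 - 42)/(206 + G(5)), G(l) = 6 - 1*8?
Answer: -63227/1836 ≈ -34.437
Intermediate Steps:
G(l) = -2 (G(l) = 6 - 8 = -2)
X = 377/204 (X = 2 - (73 - 42)/(206 - 2) = 2 - 31/204 = 377/204 ≈ 1.8480)
k = -7/9 (k = -(32 - 25)/9 = -⅑*7 = -7/9 ≈ -0.77778)
-33 + X*k = -33 + (377/204)*(-7/9) = -33 - 2639/1836 = -63227/1836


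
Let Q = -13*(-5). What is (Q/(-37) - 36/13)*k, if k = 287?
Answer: -624799/481 ≈ -1299.0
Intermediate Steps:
Q = 65
(Q/(-37) - 36/13)*k = (65/(-37) - 36/13)*287 = (65*(-1/37) - 36*1/13)*287 = (-65/37 - 36/13)*287 = -2177/481*287 = -624799/481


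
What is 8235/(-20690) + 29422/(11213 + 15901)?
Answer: 38545739/56098866 ≈ 0.68710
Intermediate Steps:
8235/(-20690) + 29422/(11213 + 15901) = 8235*(-1/20690) + 29422/27114 = -1647/4138 + 29422*(1/27114) = -1647/4138 + 14711/13557 = 38545739/56098866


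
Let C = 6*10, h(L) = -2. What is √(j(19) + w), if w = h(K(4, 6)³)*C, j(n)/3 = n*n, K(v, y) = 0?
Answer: 3*√107 ≈ 31.032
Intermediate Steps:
j(n) = 3*n² (j(n) = 3*(n*n) = 3*n²)
C = 60
w = -120 (w = -2*60 = -120)
√(j(19) + w) = √(3*19² - 120) = √(3*361 - 120) = √(1083 - 120) = √963 = 3*√107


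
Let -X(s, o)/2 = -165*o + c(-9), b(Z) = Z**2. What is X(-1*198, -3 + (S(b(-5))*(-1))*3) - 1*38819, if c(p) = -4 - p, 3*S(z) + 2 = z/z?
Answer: -39489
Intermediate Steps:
S(z) = -1/3 (S(z) = -2/3 + (z/z)/3 = -2/3 + (1/3)*1 = -2/3 + 1/3 = -1/3)
X(s, o) = -10 + 330*o (X(s, o) = -2*(-165*o + (-4 - 1*(-9))) = -2*(-165*o + (-4 + 9)) = -2*(-165*o + 5) = -2*(5 - 165*o) = -10 + 330*o)
X(-1*198, -3 + (S(b(-5))*(-1))*3) - 1*38819 = (-10 + 330*(-3 - 1/3*(-1)*3)) - 1*38819 = (-10 + 330*(-3 + (1/3)*3)) - 38819 = (-10 + 330*(-3 + 1)) - 38819 = (-10 + 330*(-2)) - 38819 = (-10 - 660) - 38819 = -670 - 38819 = -39489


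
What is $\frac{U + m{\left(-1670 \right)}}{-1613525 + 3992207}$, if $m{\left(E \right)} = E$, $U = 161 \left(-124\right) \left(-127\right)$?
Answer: $\frac{422293}{396447} \approx 1.0652$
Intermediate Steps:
$U = 2535428$ ($U = \left(-19964\right) \left(-127\right) = 2535428$)
$\frac{U + m{\left(-1670 \right)}}{-1613525 + 3992207} = \frac{2535428 - 1670}{-1613525 + 3992207} = \frac{2533758}{2378682} = 2533758 \cdot \frac{1}{2378682} = \frac{422293}{396447}$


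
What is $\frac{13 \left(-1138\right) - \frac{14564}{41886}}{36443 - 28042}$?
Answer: $- \frac{309838024}{175942143} \approx -1.761$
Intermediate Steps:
$\frac{13 \left(-1138\right) - \frac{14564}{41886}}{36443 - 28042} = \frac{-14794 - \frac{7282}{20943}}{8401} = \left(-14794 - \frac{7282}{20943}\right) \frac{1}{8401} = \left(- \frac{309838024}{20943}\right) \frac{1}{8401} = - \frac{309838024}{175942143}$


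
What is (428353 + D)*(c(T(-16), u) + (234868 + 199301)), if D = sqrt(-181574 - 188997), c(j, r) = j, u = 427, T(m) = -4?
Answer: 185975880245 + 434165*I*sqrt(370571) ≈ 1.8598e+11 + 2.643e+8*I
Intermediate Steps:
D = I*sqrt(370571) (D = sqrt(-370571) = I*sqrt(370571) ≈ 608.75*I)
(428353 + D)*(c(T(-16), u) + (234868 + 199301)) = (428353 + I*sqrt(370571))*(-4 + (234868 + 199301)) = (428353 + I*sqrt(370571))*(-4 + 434169) = (428353 + I*sqrt(370571))*434165 = 185975880245 + 434165*I*sqrt(370571)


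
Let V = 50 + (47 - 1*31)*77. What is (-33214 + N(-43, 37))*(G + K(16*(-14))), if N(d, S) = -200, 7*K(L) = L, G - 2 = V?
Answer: -41834328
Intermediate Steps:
V = 1282 (V = 50 + (47 - 31)*77 = 50 + 16*77 = 50 + 1232 = 1282)
G = 1284 (G = 2 + 1282 = 1284)
K(L) = L/7
(-33214 + N(-43, 37))*(G + K(16*(-14))) = (-33214 - 200)*(1284 + (16*(-14))/7) = -33414*(1284 + (⅐)*(-224)) = -33414*(1284 - 32) = -33414*1252 = -41834328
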